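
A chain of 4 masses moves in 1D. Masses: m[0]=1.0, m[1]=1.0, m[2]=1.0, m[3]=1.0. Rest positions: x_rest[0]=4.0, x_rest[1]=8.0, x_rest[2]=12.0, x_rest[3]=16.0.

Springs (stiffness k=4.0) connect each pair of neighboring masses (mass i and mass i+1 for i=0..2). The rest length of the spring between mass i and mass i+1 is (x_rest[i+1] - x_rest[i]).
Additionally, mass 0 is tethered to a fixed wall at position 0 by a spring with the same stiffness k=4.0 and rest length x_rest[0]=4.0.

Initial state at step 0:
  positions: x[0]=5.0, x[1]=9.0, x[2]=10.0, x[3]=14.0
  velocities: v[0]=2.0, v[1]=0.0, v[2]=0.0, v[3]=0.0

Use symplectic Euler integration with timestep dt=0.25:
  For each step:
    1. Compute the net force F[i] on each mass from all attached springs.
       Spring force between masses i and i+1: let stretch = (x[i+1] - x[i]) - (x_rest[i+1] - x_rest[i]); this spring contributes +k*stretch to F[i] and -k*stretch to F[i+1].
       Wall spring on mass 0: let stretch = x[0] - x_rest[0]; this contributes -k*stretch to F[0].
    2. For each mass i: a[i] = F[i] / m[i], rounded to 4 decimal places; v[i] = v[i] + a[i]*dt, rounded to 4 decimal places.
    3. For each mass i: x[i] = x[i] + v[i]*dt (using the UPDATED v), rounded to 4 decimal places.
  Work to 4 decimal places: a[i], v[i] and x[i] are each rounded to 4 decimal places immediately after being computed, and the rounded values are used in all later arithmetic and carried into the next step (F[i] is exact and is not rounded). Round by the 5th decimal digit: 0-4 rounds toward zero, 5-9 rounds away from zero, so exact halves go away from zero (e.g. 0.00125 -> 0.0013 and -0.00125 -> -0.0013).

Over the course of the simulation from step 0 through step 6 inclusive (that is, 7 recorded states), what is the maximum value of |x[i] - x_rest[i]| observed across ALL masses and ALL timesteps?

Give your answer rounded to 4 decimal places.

Answer: 2.0127

Derivation:
Step 0: x=[5.0000 9.0000 10.0000 14.0000] v=[2.0000 0.0000 0.0000 0.0000]
Step 1: x=[5.2500 8.2500 10.7500 14.0000] v=[1.0000 -3.0000 3.0000 0.0000]
Step 2: x=[4.9375 7.3750 11.6875 14.1875] v=[-1.2500 -3.5000 3.7500 0.7500]
Step 3: x=[4.0000 6.9688 12.1719 14.7500] v=[-3.7500 -1.6250 1.9375 2.2500]
Step 4: x=[2.8047 7.1211 12.0000 15.6680] v=[-4.7812 0.6093 -0.6875 3.6719]
Step 5: x=[1.9873 7.4141 11.5254 16.6690] v=[-3.2695 1.1718 -1.8984 4.0039]
Step 6: x=[2.0298 7.3782 11.3089 17.3841] v=[0.1700 -0.1437 -0.8661 2.8603]
Max displacement = 2.0127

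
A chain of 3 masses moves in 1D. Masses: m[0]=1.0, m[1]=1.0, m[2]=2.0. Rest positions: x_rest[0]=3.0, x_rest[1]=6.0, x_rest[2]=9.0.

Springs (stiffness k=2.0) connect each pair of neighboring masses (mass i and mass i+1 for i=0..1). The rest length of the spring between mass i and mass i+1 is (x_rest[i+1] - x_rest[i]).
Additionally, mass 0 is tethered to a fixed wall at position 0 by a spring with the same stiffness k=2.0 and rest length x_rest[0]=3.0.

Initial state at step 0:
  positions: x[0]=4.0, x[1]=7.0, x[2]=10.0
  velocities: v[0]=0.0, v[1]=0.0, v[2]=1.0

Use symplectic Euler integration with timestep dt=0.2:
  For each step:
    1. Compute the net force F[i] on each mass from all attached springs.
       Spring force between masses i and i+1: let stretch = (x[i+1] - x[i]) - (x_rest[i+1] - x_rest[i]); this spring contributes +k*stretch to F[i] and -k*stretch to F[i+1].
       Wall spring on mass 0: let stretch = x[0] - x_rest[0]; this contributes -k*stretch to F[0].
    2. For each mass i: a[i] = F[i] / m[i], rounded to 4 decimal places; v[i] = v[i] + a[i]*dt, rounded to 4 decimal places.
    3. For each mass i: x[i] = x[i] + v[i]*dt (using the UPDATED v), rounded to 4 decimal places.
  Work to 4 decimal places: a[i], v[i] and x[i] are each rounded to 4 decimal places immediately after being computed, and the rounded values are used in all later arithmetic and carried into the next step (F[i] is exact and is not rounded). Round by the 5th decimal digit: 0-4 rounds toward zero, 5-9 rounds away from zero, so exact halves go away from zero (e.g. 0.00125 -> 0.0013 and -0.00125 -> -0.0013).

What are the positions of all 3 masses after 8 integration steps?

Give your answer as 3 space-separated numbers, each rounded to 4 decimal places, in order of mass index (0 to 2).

Answer: 3.0695 7.0992 11.0425

Derivation:
Step 0: x=[4.0000 7.0000 10.0000] v=[0.0000 0.0000 1.0000]
Step 1: x=[3.9200 7.0000 10.2000] v=[-0.4000 0.0000 1.0000]
Step 2: x=[3.7728 7.0096 10.3920] v=[-0.7360 0.0480 0.9600]
Step 3: x=[3.5827 7.0308 10.5687] v=[-0.9504 0.1062 0.8835]
Step 4: x=[3.3819 7.0592 10.7239] v=[-1.0042 0.1421 0.7759]
Step 5: x=[3.2047 7.0866 10.8525] v=[-0.8860 0.1371 0.6430]
Step 6: x=[3.0817 7.1047 10.9505] v=[-0.6151 0.0907 0.4898]
Step 7: x=[3.0340 7.1087 11.0146] v=[-0.2386 0.0198 0.3206]
Step 8: x=[3.0695 7.0992 11.0425] v=[0.1777 -0.0477 0.1394]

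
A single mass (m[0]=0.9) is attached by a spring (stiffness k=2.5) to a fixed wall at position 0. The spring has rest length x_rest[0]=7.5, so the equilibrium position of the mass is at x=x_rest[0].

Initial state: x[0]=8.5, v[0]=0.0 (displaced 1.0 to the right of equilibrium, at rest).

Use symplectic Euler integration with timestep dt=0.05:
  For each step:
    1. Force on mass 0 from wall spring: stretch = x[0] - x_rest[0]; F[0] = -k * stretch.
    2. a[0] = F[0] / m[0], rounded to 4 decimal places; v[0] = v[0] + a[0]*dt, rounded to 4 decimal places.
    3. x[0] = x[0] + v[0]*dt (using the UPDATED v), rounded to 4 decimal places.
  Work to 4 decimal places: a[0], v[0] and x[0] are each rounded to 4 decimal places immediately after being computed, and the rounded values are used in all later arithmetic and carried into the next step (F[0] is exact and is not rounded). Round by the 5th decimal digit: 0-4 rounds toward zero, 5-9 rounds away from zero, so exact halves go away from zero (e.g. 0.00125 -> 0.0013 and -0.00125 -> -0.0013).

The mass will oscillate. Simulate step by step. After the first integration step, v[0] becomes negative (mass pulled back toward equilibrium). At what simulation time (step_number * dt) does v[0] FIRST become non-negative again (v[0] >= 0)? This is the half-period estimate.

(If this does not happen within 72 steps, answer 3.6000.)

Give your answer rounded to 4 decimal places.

Answer: 1.9000

Derivation:
Step 0: x=[8.5000] v=[0.0000]
Step 1: x=[8.4931] v=[-0.1389]
Step 2: x=[8.4793] v=[-0.2768]
Step 3: x=[8.4587] v=[-0.4128]
Step 4: x=[8.4314] v=[-0.5460]
Step 5: x=[8.3976] v=[-0.6754]
Step 6: x=[8.3576] v=[-0.8001]
Step 7: x=[8.3116] v=[-0.9192]
Step 8: x=[8.2600] v=[-1.0319]
Step 9: x=[8.2031] v=[-1.1375]
Step 10: x=[8.1413] v=[-1.2352]
Step 11: x=[8.0751] v=[-1.3243]
Step 12: x=[8.0049] v=[-1.4042]
Step 13: x=[7.9312] v=[-1.4743]
Step 14: x=[7.8545] v=[-1.5342]
Step 15: x=[7.7753] v=[-1.5834]
Step 16: x=[7.6942] v=[-1.6216]
Step 17: x=[7.6118] v=[-1.6486]
Step 18: x=[7.5286] v=[-1.6641]
Step 19: x=[7.4452] v=[-1.6681]
Step 20: x=[7.3622] v=[-1.6605]
Step 21: x=[7.2801] v=[-1.6414]
Step 22: x=[7.1996] v=[-1.6109]
Step 23: x=[7.1211] v=[-1.5692]
Step 24: x=[7.0453] v=[-1.5166]
Step 25: x=[6.9726] v=[-1.4534]
Step 26: x=[6.9036] v=[-1.3802]
Step 27: x=[6.8387] v=[-1.2974]
Step 28: x=[6.7784] v=[-1.2056]
Step 29: x=[6.7231] v=[-1.1054]
Step 30: x=[6.6732] v=[-0.9975]
Step 31: x=[6.6291] v=[-0.8827]
Step 32: x=[6.5910] v=[-0.7617]
Step 33: x=[6.5592] v=[-0.6355]
Step 34: x=[6.5340] v=[-0.5048]
Step 35: x=[6.5155] v=[-0.3706]
Step 36: x=[6.5038] v=[-0.2339]
Step 37: x=[6.4990] v=[-0.0955]
Step 38: x=[6.5012] v=[0.0435]
First v>=0 after going negative at step 38, time=1.9000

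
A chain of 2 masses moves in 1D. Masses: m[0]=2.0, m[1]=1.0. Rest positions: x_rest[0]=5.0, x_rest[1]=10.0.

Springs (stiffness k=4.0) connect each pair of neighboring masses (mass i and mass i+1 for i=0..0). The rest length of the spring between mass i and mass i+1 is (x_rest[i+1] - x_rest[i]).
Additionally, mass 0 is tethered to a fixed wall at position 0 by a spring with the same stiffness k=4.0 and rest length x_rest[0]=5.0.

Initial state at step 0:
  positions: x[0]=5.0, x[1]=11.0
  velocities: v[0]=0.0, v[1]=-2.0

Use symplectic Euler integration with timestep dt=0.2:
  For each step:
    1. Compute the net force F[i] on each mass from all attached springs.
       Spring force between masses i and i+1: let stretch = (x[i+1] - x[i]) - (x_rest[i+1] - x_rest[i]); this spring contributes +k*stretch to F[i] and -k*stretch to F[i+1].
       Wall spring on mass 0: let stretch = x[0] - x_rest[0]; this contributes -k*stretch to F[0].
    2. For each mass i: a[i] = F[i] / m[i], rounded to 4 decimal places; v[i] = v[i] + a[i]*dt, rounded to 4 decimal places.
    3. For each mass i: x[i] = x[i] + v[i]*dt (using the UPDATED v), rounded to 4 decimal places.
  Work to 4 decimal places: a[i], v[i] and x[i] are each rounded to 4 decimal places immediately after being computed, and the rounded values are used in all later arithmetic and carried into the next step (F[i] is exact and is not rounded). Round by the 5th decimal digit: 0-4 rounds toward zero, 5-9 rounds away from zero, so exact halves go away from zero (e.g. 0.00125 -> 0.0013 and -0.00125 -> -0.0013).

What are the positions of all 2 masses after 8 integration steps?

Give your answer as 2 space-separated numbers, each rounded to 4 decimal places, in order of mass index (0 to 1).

Step 0: x=[5.0000 11.0000] v=[0.0000 -2.0000]
Step 1: x=[5.0800 10.4400] v=[0.4000 -2.8000]
Step 2: x=[5.1824 9.8224] v=[0.5120 -3.0880]
Step 3: x=[5.2414 9.2624] v=[0.2950 -2.8000]
Step 4: x=[5.2028 8.8590] v=[-0.1932 -2.0168]
Step 5: x=[5.0404 8.6706] v=[-0.8118 -0.9418]
Step 6: x=[4.7652 8.7014] v=[-1.3759 0.1540]
Step 7: x=[4.4237 8.9024] v=[-1.7075 1.0050]
Step 8: x=[4.0866 9.1868] v=[-1.6855 1.4220]

Answer: 4.0866 9.1868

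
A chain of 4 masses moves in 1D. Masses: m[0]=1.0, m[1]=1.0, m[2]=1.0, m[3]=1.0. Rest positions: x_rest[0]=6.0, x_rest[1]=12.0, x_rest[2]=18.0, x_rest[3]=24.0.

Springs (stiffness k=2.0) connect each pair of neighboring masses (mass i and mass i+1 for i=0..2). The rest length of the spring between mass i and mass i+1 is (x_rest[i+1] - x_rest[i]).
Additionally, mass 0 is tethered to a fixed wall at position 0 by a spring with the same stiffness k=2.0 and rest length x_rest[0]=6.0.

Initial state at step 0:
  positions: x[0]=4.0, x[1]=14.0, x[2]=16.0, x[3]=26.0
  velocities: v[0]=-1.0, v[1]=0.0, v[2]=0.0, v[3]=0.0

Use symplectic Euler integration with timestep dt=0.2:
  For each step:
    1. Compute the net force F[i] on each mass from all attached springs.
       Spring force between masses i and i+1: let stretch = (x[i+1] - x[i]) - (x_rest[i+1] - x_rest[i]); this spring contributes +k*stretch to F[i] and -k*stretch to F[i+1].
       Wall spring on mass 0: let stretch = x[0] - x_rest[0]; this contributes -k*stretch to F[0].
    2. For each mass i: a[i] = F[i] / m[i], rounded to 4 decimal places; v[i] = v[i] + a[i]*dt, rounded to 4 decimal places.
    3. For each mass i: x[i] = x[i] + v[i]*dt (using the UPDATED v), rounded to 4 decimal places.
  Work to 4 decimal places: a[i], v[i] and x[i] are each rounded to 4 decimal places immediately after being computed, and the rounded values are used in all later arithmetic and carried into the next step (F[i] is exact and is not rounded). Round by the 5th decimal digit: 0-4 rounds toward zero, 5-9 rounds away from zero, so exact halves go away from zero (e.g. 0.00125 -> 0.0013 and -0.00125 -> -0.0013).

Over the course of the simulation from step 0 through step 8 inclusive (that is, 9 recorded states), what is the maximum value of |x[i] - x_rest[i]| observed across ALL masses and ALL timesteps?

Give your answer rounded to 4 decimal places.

Step 0: x=[4.0000 14.0000 16.0000 26.0000] v=[-1.0000 0.0000 0.0000 0.0000]
Step 1: x=[4.2800 13.3600 16.6400 25.6800] v=[1.4000 -3.2000 3.2000 -1.6000]
Step 2: x=[4.9440 12.2560 17.7408 25.1168] v=[3.3200 -5.5200 5.5040 -2.8160]
Step 3: x=[5.7974 11.0058 18.9929 24.4435] v=[4.2672 -6.2509 6.2605 -3.3664]
Step 4: x=[6.6037 9.9779 20.0421 23.8142] v=[4.0316 -5.1394 5.2459 -3.1466]
Step 5: x=[7.1517 9.4852 20.5879 23.3631] v=[2.7398 -2.4634 2.7291 -2.2554]
Step 6: x=[7.3142 9.6941 20.4675 23.1700] v=[0.8125 1.0443 -0.6019 -0.9655]
Step 7: x=[7.0820 10.5744 19.7014 23.2407] v=[-1.1612 4.4017 -3.8303 0.3535]
Step 8: x=[6.5626 11.9055 18.4883 23.5083] v=[-2.5970 6.6555 -6.0654 1.3378]
Max displacement = 2.5879

Answer: 2.5879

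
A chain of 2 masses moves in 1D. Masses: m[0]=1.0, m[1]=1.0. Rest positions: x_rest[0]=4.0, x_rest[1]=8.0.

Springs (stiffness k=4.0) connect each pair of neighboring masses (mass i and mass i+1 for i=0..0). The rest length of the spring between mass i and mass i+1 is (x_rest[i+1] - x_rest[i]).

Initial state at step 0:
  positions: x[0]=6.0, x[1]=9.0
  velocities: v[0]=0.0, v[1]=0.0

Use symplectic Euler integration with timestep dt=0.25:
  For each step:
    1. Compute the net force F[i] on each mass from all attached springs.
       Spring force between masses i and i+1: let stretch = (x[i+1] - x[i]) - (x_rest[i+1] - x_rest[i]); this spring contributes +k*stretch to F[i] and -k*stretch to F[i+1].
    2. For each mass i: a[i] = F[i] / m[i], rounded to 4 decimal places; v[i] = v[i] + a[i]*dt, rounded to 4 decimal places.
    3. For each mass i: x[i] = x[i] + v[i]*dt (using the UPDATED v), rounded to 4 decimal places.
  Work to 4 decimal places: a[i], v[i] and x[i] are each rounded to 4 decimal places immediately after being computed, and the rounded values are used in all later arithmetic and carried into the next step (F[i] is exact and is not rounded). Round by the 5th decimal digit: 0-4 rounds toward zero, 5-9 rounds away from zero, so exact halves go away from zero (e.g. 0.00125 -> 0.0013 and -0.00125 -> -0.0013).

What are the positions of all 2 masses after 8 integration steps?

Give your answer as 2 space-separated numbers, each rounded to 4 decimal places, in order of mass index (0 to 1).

Step 0: x=[6.0000 9.0000] v=[0.0000 0.0000]
Step 1: x=[5.7500 9.2500] v=[-1.0000 1.0000]
Step 2: x=[5.3750 9.6250] v=[-1.5000 1.5000]
Step 3: x=[5.0625 9.9375] v=[-1.2500 1.2500]
Step 4: x=[4.9688 10.0313] v=[-0.3750 0.3750]
Step 5: x=[5.1407 9.8594] v=[0.6875 -0.6875]
Step 6: x=[5.4923 9.5079] v=[1.4062 -1.4062]
Step 7: x=[5.8478 9.1525] v=[1.4218 -1.4218]
Step 8: x=[6.0294 8.9709] v=[0.7265 -0.7265]

Answer: 6.0294 8.9709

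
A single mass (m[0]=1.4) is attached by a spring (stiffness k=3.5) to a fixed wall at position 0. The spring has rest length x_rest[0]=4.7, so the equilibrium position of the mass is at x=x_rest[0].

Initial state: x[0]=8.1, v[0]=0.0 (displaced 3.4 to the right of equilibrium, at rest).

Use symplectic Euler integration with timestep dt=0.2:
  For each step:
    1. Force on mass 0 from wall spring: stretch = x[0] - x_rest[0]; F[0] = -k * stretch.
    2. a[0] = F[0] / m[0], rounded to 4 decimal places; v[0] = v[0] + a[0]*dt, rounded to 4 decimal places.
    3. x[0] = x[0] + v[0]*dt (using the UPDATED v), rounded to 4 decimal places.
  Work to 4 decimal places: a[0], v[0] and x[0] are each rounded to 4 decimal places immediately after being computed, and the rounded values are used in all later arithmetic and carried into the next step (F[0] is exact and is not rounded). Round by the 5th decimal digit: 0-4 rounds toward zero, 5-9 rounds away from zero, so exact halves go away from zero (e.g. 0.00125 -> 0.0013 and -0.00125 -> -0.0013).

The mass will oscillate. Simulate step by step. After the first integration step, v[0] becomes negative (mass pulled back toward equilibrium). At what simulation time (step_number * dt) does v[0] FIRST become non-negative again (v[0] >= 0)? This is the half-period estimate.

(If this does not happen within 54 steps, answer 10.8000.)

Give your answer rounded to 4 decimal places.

Answer: 2.0000

Derivation:
Step 0: x=[8.1000] v=[0.0000]
Step 1: x=[7.7600] v=[-1.7000]
Step 2: x=[7.1140] v=[-3.2300]
Step 3: x=[6.2266] v=[-4.4370]
Step 4: x=[5.1865] v=[-5.2003]
Step 5: x=[4.0978] v=[-5.4436]
Step 6: x=[3.0693] v=[-5.1425]
Step 7: x=[2.2039] v=[-4.3271]
Step 8: x=[1.5881] v=[-3.0790]
Step 9: x=[1.2835] v=[-1.5230]
Step 10: x=[1.3206] v=[0.1853]
First v>=0 after going negative at step 10, time=2.0000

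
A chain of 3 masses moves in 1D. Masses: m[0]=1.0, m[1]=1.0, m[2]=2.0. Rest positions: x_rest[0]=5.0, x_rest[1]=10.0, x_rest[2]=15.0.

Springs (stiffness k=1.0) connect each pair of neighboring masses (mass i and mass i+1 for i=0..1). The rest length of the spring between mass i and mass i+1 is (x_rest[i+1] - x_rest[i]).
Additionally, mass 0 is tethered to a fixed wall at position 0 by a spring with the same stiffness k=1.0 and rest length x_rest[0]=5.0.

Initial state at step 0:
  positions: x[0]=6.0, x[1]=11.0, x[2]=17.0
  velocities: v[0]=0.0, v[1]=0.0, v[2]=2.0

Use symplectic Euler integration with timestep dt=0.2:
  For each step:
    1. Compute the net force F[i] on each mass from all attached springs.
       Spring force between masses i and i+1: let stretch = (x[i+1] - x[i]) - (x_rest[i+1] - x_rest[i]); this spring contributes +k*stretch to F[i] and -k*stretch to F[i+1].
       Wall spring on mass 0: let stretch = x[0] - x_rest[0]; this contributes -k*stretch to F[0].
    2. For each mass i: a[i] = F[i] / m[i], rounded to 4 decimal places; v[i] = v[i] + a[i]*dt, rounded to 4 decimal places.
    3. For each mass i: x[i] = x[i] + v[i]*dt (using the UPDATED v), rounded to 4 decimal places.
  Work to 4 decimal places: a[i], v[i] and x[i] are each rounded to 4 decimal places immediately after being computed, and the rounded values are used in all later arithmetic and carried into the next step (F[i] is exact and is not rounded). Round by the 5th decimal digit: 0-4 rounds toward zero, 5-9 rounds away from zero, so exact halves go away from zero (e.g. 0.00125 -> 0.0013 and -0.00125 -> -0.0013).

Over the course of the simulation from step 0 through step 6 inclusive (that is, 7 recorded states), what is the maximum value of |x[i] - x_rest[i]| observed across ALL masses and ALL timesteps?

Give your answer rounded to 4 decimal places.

Answer: 3.7987

Derivation:
Step 0: x=[6.0000 11.0000 17.0000] v=[0.0000 0.0000 2.0000]
Step 1: x=[5.9600 11.0400 17.3800] v=[-0.2000 0.2000 1.9000]
Step 2: x=[5.8848 11.1304 17.7332] v=[-0.3760 0.4520 1.7660]
Step 3: x=[5.7840 11.2751 18.0543] v=[-0.5038 0.7234 1.6057]
Step 4: x=[5.6715 11.4713 18.3399] v=[-0.5624 0.9810 1.4278]
Step 5: x=[5.5642 11.7103 18.5881] v=[-0.5367 1.1948 1.2409]
Step 6: x=[5.4801 11.9785 18.7987] v=[-0.4203 1.3411 1.0531]
Max displacement = 3.7987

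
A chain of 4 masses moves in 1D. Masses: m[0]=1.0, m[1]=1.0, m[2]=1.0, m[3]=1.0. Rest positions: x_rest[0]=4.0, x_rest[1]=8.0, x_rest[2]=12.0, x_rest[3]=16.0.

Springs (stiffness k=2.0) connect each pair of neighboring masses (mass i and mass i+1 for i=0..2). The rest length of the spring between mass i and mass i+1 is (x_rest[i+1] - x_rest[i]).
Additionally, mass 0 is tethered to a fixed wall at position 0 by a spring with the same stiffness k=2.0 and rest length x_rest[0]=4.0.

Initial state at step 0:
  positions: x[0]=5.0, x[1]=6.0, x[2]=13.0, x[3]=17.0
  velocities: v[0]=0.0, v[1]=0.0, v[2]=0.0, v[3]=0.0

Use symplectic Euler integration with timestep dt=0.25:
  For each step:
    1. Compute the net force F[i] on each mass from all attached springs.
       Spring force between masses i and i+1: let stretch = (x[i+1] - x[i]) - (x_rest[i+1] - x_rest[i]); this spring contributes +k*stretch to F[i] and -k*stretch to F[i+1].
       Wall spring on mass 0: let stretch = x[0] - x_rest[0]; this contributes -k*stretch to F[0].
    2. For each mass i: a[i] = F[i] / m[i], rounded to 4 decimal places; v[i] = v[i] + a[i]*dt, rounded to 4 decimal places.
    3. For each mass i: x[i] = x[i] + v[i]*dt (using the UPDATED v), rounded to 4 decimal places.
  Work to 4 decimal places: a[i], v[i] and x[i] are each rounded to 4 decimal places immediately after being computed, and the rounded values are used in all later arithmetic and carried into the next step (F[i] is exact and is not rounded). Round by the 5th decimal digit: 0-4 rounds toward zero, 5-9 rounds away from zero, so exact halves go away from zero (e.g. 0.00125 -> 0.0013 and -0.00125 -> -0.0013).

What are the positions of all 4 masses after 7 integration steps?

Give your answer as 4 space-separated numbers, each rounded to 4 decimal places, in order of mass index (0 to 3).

Step 0: x=[5.0000 6.0000 13.0000 17.0000] v=[0.0000 0.0000 0.0000 0.0000]
Step 1: x=[4.5000 6.7500 12.6250 17.0000] v=[-2.0000 3.0000 -1.5000 0.0000]
Step 2: x=[3.7188 7.9531 12.0625 16.9531] v=[-3.1250 4.8125 -2.2500 -0.1875]
Step 3: x=[3.0020 9.1406 11.5977 16.7949] v=[-2.8673 4.7501 -1.8594 -0.6328]
Step 4: x=[2.6773 9.8680 11.4754 16.4871] v=[-1.2990 2.9094 -0.4894 -1.2314]
Step 5: x=[2.9167 9.8975 11.7786 16.0528] v=[0.9577 0.1178 1.2128 -1.7373]
Step 6: x=[3.6642 9.2895 12.3810 15.5842] v=[2.9898 -2.4321 2.4094 -1.8744]
Step 7: x=[4.6568 8.3648 12.9973 15.2152] v=[3.9704 -3.6990 2.4653 -1.4760]

Answer: 4.6568 8.3648 12.9973 15.2152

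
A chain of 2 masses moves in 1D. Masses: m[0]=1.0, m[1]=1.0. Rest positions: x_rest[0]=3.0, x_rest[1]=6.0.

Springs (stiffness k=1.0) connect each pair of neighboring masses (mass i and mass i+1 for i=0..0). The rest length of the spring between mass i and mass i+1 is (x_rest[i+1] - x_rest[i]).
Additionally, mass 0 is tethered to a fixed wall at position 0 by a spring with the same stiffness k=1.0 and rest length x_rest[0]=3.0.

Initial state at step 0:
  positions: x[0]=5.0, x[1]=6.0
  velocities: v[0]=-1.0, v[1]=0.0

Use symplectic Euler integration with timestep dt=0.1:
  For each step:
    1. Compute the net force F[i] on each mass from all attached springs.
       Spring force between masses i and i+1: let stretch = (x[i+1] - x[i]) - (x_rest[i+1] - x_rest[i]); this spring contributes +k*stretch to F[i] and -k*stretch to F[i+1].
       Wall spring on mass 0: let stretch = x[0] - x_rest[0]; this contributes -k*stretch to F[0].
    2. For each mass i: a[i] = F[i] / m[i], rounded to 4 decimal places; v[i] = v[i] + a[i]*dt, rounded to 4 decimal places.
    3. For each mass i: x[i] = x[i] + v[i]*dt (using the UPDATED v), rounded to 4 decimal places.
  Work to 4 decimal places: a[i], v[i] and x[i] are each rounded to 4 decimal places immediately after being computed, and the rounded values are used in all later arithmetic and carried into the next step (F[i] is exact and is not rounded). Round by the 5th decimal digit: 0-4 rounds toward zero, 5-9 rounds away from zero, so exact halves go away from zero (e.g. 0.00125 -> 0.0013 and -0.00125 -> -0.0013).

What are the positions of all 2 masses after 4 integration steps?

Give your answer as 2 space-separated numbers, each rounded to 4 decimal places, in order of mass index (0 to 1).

Answer: 4.2345 6.1814

Derivation:
Step 0: x=[5.0000 6.0000] v=[-1.0000 0.0000]
Step 1: x=[4.8600 6.0200] v=[-1.4000 0.2000]
Step 2: x=[4.6830 6.0584] v=[-1.7700 0.3840]
Step 3: x=[4.4729 6.1131] v=[-2.1008 0.5465]
Step 4: x=[4.2345 6.1814] v=[-2.3841 0.6825]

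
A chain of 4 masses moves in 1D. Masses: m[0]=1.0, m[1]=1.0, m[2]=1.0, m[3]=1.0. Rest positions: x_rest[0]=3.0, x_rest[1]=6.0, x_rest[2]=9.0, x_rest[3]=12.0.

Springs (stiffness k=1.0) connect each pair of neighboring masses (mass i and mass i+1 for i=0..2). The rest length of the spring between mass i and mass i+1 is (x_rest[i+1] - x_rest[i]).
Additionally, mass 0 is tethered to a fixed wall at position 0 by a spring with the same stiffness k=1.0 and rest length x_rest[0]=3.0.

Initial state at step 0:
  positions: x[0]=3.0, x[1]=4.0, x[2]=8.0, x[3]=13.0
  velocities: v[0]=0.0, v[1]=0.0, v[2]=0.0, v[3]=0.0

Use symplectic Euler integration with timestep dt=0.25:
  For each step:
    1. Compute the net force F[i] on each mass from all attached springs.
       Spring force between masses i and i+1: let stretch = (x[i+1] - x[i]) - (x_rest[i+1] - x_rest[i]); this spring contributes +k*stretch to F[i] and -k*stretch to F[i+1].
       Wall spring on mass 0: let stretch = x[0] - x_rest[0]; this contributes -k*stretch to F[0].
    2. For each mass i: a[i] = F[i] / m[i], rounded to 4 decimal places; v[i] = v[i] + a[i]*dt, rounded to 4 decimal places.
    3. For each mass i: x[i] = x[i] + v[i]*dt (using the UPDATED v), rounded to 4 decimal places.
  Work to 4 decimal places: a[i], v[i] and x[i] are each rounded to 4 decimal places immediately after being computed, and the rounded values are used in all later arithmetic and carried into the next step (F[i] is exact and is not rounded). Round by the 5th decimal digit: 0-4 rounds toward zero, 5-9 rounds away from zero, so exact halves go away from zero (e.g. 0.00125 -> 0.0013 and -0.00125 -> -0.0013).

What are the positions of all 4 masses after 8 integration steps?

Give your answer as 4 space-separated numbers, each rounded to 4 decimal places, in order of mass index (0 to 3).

Answer: 2.2939 6.8411 9.3300 10.5291

Derivation:
Step 0: x=[3.0000 4.0000 8.0000 13.0000] v=[0.0000 0.0000 0.0000 0.0000]
Step 1: x=[2.8750 4.1875 8.0625 12.8750] v=[-0.5000 0.7500 0.2500 -0.5000]
Step 2: x=[2.6524 4.5352 8.1836 12.6367] v=[-0.8906 1.3906 0.4844 -0.9531]
Step 3: x=[2.3817 4.9932 8.3550 12.3076] v=[-1.0830 1.8320 0.6856 -1.3164]
Step 4: x=[2.1253 5.4981 8.5633 11.9190] v=[-1.0256 2.0196 0.8333 -1.5546]
Step 5: x=[1.9469 5.9838 8.7898 11.5081] v=[-0.7137 1.9427 0.9059 -1.6435]
Step 6: x=[1.8991 6.3926 9.0108 11.1148] v=[-0.1912 1.6350 0.8840 -1.5731]
Step 7: x=[2.0135 6.6842 9.1997 10.7775] v=[0.4574 1.1662 0.7555 -1.3491]
Step 8: x=[2.2939 6.8411 9.3300 10.5291] v=[1.1217 0.6274 0.5211 -0.9936]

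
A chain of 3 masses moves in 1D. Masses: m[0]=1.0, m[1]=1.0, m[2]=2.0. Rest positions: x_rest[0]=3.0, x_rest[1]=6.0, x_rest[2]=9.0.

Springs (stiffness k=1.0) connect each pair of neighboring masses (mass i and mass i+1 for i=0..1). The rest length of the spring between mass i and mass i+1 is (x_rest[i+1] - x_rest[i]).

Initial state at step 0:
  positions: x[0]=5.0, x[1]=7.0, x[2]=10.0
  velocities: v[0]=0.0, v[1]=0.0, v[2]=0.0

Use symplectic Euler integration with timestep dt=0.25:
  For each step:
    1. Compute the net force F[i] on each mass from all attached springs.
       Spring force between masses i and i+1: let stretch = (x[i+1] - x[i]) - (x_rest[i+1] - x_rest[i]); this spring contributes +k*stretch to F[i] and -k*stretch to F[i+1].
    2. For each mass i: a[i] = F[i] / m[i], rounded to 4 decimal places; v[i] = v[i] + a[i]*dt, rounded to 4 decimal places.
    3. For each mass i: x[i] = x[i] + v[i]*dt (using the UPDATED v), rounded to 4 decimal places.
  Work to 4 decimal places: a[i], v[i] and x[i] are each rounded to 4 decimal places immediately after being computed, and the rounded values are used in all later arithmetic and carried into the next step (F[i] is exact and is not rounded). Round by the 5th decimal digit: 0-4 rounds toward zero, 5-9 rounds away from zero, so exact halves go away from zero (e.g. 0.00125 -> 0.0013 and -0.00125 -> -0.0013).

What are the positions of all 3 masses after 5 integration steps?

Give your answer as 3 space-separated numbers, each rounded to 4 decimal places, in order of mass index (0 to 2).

Step 0: x=[5.0000 7.0000 10.0000] v=[0.0000 0.0000 0.0000]
Step 1: x=[4.9375 7.0625 10.0000] v=[-0.2500 0.2500 0.0000]
Step 2: x=[4.8203 7.1758 10.0020] v=[-0.4688 0.4531 0.0078]
Step 3: x=[4.6628 7.3185 10.0094] v=[-0.6299 0.5708 0.0295]
Step 4: x=[4.4838 7.4634 10.0265] v=[-0.7160 0.5796 0.0682]
Step 5: x=[4.3035 7.5823 10.0572] v=[-0.7211 0.4755 0.1228]

Answer: 4.3035 7.5823 10.0572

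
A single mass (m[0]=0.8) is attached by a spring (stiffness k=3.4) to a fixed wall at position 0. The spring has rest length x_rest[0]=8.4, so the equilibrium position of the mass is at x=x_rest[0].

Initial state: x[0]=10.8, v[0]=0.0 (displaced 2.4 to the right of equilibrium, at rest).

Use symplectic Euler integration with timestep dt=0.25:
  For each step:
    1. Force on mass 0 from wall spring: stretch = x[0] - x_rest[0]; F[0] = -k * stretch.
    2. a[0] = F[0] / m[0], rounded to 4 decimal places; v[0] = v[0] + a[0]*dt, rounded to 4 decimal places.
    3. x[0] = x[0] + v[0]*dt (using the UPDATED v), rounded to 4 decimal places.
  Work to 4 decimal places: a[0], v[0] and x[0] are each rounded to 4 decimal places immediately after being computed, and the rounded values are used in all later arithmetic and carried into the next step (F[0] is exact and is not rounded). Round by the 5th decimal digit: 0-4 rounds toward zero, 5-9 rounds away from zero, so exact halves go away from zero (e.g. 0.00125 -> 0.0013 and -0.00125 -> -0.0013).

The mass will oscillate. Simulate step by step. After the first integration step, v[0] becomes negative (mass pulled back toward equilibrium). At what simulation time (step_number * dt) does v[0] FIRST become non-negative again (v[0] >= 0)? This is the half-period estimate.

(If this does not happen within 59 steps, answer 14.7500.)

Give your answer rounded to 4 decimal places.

Step 0: x=[10.8000] v=[0.0000]
Step 1: x=[10.1625] v=[-2.5500]
Step 2: x=[9.0568] v=[-4.4227]
Step 3: x=[7.7767] v=[-5.1206]
Step 4: x=[6.6621] v=[-4.4584]
Step 5: x=[6.0091] v=[-2.6119]
Step 6: x=[5.9912] v=[-0.0716]
Step 7: x=[6.6132] v=[2.4878]
First v>=0 after going negative at step 7, time=1.7500

Answer: 1.7500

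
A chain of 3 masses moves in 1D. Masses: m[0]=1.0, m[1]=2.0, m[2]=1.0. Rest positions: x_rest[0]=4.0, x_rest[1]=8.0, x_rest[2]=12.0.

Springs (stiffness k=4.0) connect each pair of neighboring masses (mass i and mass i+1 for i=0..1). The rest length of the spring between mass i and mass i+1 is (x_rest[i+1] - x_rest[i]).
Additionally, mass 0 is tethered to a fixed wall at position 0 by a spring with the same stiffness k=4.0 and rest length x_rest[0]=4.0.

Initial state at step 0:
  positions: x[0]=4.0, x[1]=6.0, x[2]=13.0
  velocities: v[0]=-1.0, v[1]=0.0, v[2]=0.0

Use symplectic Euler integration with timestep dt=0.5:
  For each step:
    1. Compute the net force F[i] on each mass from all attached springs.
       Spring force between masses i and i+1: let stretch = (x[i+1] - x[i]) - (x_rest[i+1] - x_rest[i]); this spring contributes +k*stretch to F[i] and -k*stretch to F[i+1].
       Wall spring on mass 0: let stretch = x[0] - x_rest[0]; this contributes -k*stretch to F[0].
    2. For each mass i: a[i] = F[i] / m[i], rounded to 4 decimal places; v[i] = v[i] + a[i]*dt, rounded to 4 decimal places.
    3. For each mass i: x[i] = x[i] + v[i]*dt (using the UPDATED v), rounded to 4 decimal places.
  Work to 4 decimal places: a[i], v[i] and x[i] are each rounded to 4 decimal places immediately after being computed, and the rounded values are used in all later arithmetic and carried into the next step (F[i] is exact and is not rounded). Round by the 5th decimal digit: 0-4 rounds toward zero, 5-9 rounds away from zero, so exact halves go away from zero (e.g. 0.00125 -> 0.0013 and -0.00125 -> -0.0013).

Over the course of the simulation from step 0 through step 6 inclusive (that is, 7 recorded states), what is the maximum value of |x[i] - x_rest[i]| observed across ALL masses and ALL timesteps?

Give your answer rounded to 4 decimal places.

Answer: 3.0000

Derivation:
Step 0: x=[4.0000 6.0000 13.0000] v=[-1.0000 0.0000 0.0000]
Step 1: x=[1.5000 8.5000 10.0000] v=[-5.0000 5.0000 -6.0000]
Step 2: x=[4.5000 8.2500 9.5000] v=[6.0000 -0.5000 -1.0000]
Step 3: x=[6.7500 6.7500 11.7500] v=[4.5000 -3.0000 4.5000]
Step 4: x=[2.2500 7.7500 13.0000] v=[-9.0000 2.0000 2.5000]
Step 5: x=[1.0000 8.6250 13.0000] v=[-2.5000 1.7500 0.0000]
Step 6: x=[6.3750 7.8750 12.6250] v=[10.7500 -1.5000 -0.7500]
Max displacement = 3.0000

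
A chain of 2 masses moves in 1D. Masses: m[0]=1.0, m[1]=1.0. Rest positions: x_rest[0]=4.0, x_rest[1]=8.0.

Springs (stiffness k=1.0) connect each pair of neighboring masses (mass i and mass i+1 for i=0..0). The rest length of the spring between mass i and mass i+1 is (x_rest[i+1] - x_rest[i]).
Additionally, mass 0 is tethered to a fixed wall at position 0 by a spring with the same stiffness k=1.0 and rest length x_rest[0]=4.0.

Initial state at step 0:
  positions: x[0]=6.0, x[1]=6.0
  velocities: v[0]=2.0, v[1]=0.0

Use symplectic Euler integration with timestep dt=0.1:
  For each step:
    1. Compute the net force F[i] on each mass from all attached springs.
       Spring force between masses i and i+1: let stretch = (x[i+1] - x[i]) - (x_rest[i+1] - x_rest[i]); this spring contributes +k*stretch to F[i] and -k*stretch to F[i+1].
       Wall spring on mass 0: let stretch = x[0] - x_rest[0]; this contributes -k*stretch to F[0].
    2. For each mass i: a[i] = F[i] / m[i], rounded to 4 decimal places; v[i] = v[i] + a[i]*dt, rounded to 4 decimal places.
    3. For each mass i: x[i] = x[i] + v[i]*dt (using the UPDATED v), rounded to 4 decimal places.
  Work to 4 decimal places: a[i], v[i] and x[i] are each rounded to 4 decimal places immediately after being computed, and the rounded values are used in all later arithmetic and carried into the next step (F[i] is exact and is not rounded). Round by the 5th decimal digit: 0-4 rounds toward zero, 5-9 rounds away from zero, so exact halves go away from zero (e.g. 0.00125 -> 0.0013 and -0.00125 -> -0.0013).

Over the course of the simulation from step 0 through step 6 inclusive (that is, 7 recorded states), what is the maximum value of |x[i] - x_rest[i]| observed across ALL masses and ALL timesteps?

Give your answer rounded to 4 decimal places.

Answer: 2.2321

Derivation:
Step 0: x=[6.0000 6.0000] v=[2.0000 0.0000]
Step 1: x=[6.1400 6.0400] v=[1.4000 0.4000]
Step 2: x=[6.2176 6.1210] v=[0.7760 0.8100]
Step 3: x=[6.2321 6.2430] v=[0.1446 1.2197]
Step 4: x=[6.1844 6.4049] v=[-0.4775 1.6186]
Step 5: x=[6.0770 6.6046] v=[-1.0739 1.9966]
Step 6: x=[5.9141 6.8390] v=[-1.6288 2.3438]
Max displacement = 2.2321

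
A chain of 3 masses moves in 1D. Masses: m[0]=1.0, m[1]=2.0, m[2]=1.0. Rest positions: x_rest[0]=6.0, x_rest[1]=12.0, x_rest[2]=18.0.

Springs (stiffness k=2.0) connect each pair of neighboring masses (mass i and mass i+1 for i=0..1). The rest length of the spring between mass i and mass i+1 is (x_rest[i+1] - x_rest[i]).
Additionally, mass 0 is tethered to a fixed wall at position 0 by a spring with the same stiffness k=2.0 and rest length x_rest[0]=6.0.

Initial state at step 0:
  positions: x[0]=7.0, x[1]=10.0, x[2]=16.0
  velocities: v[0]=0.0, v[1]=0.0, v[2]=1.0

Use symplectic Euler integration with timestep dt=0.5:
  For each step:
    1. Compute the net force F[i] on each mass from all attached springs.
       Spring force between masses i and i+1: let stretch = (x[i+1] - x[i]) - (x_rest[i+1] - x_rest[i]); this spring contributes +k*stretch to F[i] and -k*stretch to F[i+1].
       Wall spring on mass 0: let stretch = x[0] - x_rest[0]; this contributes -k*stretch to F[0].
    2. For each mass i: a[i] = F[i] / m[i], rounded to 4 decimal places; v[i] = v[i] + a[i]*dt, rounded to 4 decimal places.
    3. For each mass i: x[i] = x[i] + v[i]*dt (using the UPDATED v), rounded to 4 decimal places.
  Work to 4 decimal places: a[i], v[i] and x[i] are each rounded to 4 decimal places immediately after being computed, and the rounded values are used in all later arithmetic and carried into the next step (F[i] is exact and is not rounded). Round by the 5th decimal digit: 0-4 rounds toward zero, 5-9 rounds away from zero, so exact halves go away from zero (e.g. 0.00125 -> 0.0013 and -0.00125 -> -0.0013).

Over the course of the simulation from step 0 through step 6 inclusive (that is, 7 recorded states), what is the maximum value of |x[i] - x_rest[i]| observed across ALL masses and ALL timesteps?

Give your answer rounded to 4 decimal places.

Answer: 2.6250

Derivation:
Step 0: x=[7.0000 10.0000 16.0000] v=[0.0000 0.0000 1.0000]
Step 1: x=[5.0000 10.7500 16.5000] v=[-4.0000 1.5000 1.0000]
Step 2: x=[3.3750 11.5000 17.1250] v=[-3.2500 1.5000 1.2500]
Step 3: x=[4.1250 11.6250 17.9375] v=[1.5000 0.2500 1.6250]
Step 4: x=[6.5625 11.4531 18.5938] v=[4.8750 -0.3438 1.3125]
Step 5: x=[8.1641 11.8438 18.6797] v=[3.2031 0.7813 0.1718]
Step 6: x=[7.5235 13.0235 18.3477] v=[-1.2813 2.3594 -0.6641]
Max displacement = 2.6250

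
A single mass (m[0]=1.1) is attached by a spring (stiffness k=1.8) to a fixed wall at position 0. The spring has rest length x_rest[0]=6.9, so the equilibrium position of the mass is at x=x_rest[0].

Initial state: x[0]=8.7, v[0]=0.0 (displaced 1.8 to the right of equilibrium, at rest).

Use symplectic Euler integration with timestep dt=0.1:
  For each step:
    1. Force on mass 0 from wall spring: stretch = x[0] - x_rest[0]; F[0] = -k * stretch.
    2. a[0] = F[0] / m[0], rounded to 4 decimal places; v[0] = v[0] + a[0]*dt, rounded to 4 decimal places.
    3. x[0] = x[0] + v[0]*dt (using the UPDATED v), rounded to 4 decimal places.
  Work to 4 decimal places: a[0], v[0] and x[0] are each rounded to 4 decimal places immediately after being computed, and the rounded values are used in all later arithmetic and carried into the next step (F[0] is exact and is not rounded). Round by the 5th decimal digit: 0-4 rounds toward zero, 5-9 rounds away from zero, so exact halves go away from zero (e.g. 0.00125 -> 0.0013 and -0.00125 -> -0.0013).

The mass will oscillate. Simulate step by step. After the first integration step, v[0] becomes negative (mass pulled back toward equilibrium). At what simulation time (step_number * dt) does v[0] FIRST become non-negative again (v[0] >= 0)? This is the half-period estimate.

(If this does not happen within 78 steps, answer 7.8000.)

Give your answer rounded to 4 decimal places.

Answer: 2.5000

Derivation:
Step 0: x=[8.7000] v=[0.0000]
Step 1: x=[8.6705] v=[-0.2946]
Step 2: x=[8.6121] v=[-0.5843]
Step 3: x=[8.5257] v=[-0.8645]
Step 4: x=[8.4127] v=[-1.1305]
Step 5: x=[8.2749] v=[-1.3780]
Step 6: x=[8.1146] v=[-1.6030]
Step 7: x=[7.9344] v=[-1.8018]
Step 8: x=[7.7373] v=[-1.9711]
Step 9: x=[7.5265] v=[-2.1081]
Step 10: x=[7.3054] v=[-2.2106]
Step 11: x=[7.0777] v=[-2.2769]
Step 12: x=[6.8471] v=[-2.3060]
Step 13: x=[6.6174] v=[-2.2973]
Step 14: x=[6.3923] v=[-2.2511]
Step 15: x=[6.1755] v=[-2.1680]
Step 16: x=[5.9706] v=[-2.0495]
Step 17: x=[5.7809] v=[-1.8974]
Step 18: x=[5.6095] v=[-1.7143]
Step 19: x=[5.4592] v=[-1.5031]
Step 20: x=[5.3325] v=[-1.2673]
Step 21: x=[5.2314] v=[-1.0108]
Step 22: x=[5.1576] v=[-0.7378]
Step 23: x=[5.1123] v=[-0.4527]
Step 24: x=[5.0963] v=[-0.1602]
Step 25: x=[5.1098] v=[0.1350]
First v>=0 after going negative at step 25, time=2.5000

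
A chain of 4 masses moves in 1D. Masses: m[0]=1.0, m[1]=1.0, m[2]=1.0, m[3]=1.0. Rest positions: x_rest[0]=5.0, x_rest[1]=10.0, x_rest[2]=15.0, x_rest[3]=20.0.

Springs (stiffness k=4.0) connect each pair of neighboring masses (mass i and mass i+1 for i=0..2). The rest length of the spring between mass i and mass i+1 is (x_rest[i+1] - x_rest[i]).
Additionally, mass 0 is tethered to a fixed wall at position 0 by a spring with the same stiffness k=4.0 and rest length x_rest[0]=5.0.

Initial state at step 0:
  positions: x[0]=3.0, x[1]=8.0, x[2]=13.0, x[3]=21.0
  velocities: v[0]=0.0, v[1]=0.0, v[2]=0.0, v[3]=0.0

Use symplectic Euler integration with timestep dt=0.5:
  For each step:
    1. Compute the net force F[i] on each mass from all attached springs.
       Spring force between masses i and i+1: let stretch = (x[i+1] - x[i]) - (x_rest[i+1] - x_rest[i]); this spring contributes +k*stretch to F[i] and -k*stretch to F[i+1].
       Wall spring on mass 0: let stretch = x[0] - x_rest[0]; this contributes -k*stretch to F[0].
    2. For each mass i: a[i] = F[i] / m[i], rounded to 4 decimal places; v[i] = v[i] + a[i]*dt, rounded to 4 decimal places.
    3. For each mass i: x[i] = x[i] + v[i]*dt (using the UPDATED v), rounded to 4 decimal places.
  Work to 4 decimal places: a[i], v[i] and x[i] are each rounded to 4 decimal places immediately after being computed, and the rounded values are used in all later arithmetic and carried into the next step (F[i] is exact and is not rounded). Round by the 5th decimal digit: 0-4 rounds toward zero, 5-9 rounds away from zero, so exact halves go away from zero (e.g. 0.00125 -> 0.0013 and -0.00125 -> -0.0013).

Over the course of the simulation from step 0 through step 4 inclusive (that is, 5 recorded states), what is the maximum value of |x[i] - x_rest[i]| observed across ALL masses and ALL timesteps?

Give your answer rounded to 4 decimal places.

Answer: 3.0000

Derivation:
Step 0: x=[3.0000 8.0000 13.0000 21.0000] v=[0.0000 0.0000 0.0000 0.0000]
Step 1: x=[5.0000 8.0000 16.0000 18.0000] v=[4.0000 0.0000 6.0000 -6.0000]
Step 2: x=[5.0000 13.0000 13.0000 18.0000] v=[0.0000 10.0000 -6.0000 0.0000]
Step 3: x=[8.0000 10.0000 15.0000 18.0000] v=[6.0000 -6.0000 4.0000 0.0000]
Step 4: x=[5.0000 10.0000 15.0000 20.0000] v=[-6.0000 0.0000 0.0000 4.0000]
Max displacement = 3.0000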